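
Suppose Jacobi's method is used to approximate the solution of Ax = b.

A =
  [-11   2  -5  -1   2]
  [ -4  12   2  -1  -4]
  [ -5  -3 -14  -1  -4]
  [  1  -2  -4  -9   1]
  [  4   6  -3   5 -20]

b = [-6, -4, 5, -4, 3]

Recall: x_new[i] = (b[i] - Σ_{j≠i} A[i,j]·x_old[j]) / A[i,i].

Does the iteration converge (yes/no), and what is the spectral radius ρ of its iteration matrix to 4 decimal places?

yes, ρ = 0.8300

A = D + L + U where D = diag(-11, 12, -14, -9, -20).
Jacobi T = -D⁻¹(L+U): T[0,4] = -(2)/(-11) = +0.1818; T[0,0] = 0.
  T[0,:] = [+0.0000, +0.1818, -0.4545, -0.0909, +0.1818]
  T[1,:] = [+0.3333, +0.0000, -0.1667, +0.0833, +0.3333]
  T[2,:] = [-0.3571, -0.2143, +0.0000, -0.0714, -0.2857]
  T[3,:] = [+0.1111, -0.2222, -0.4444, +0.0000, +0.1111]
  T[4,:] = [+0.2000, +0.3000, -0.1500, +0.2500, +0.0000]
|eigenvalues of T|: 0.8300, 0.4041, 0.3348, 0.1323, 0.1323.
ρ(T) = max|λ| = 0.8300; 0.8300 < 1: convergent.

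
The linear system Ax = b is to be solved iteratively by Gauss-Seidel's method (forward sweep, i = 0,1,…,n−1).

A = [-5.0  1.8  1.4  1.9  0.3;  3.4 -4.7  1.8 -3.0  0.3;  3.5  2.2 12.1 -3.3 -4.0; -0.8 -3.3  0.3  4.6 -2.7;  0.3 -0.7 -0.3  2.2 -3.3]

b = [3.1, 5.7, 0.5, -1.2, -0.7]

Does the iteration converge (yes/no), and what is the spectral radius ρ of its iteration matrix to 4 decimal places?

yes, ρ = 0.5476

Write A = D+L+U with D = diag(-5, -4.7, 12.1, 4.6, -3.3).
T_GS = -(D+L)⁻¹U: row 0 first, T[0,3] = -(1.9)/(-5) = +0.3800; later rows by forward substitution.
  T[0,:] = [+0.0000 +0.3600 +0.2800 +0.3800 +0.0600]
  T[1,:] = [+0.0000 +0.2604 +0.5855 -0.3634 +0.1072]
  T[2,:] = [+0.0000 -0.1515 -0.1875 +0.2289 +0.2937]
  T[3,:] = [+0.0000 +0.2593 +0.4810 -0.2095 +0.6552]
  T[4,:] = [+0.0000 +0.1641 +0.2389 -0.0489 +0.3928]
eigenvalue magnitudes: 0.5476, 0.2018, 0.2018, 0.0899, 0.0000.
spectral radius ρ = 0.5476; 0.5476 < 1: convergent.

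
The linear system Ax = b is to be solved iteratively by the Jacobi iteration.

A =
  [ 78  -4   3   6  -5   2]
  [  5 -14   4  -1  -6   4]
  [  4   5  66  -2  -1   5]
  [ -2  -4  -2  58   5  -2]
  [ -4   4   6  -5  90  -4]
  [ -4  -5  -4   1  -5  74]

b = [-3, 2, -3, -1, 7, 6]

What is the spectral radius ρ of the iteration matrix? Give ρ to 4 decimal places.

0.2760

Let D = diag(78, -14, 66, 58, 90, 74); L, U the strict triangles.
Jacobi T = -D⁻¹(L+U): T[0,5] = -(2)/(78) = -0.0256; T[0,0] = 0.
  T[0,:] = [+0.0000 +0.0513 -0.0385 -0.0769 +0.0641 -0.0256]
  T[1,:] = [+0.3571 +0.0000 +0.2857 -0.0714 -0.4286 +0.2857]
  T[2,:] = [-0.0606 -0.0758 +0.0000 +0.0303 +0.0152 -0.0758]
  T[3,:] = [+0.0345 +0.0690 +0.0345 +0.0000 -0.0862 +0.0345]
  T[4,:] = [+0.0444 -0.0444 -0.0667 +0.0556 +0.0000 +0.0444]
  T[5,:] = [+0.0541 +0.0676 +0.0541 -0.0135 +0.0676 +0.0000]
moduli |λ_i(T)| = 0.2760, 0.1818, 0.1818, 0.1078, 0.0463, 0.0463.
ρ(T) = max|λ| = 0.2760; 0.2760 < 1: convergent.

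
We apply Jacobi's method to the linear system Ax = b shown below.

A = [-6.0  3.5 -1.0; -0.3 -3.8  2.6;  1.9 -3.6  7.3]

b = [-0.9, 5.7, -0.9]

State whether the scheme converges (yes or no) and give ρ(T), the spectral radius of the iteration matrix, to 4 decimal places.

Split A = D + L + U, D = diag(-6, -3.8, 7.3).
Jacobi T = -D⁻¹(L+U): T[2,1] = -(-3.6)/(7.3) = +0.4932; T[2,2] = 0.
  T[0,:] = [+0.0000  +0.5833  -0.1667]
  T[1,:] = [-0.0789  +0.0000  +0.6842]
  T[2,:] = [-0.2603  +0.4932  +0.0000]
|eigenvalues of T|: 0.6899, 0.3757, 0.3757.
spectral radius ρ = 0.6899; 0.6899 < 1, so it converges for any x₀.

yes, ρ = 0.6899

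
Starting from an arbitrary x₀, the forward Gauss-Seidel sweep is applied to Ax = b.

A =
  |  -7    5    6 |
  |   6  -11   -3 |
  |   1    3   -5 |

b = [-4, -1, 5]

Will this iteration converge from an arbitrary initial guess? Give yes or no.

Diagonal D = diag(-7, -11, -5); L, U strict lower/upper.
GS T = -(D+L)⁻¹U: row 0 first, T[0,1] = -(5)/(-7) = +0.7143; later rows by forward substitution.
  T[0,:] = [+0.0000  +0.7143  +0.8571]
  T[1,:] = [+0.0000  +0.3896  +0.1948]
  T[2,:] = [+0.0000  +0.3766  +0.2883]
|λ(T)| sorted: 0.6145, 0.0634, 0.0000.
spectral radius ρ = 0.6145; 0.6145 < 1, so it converges for any x₀.

yes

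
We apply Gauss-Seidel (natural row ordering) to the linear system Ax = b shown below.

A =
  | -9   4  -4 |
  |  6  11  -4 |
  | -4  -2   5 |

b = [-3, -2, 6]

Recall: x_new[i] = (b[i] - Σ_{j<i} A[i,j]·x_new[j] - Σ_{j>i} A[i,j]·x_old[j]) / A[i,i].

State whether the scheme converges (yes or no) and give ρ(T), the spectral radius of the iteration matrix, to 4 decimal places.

yes, ρ = 0.5789

Split A = D + L + U, D = diag(-9, 11, 5).
GS T = -(D+L)⁻¹U: row 0 first, T[0,2] = -(-4)/(-9) = -0.4444; later rows by forward substitution.
  T[0,:] = [+0.0000, +0.4444, -0.4444]
  T[1,:] = [+0.0000, -0.2424, +0.6061]
  T[2,:] = [+0.0000, +0.2586, -0.1131]
|λ(T)| sorted: 0.5789, 0.2233, 0.0000.
ρ(T) = max|λ| = 0.5789; 0.5789 < 1 ⇒ converges.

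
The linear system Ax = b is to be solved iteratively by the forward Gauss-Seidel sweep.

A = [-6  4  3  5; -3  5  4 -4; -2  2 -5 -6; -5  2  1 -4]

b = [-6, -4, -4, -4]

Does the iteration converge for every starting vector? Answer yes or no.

Write A = D+L+U with D = diag(-6, 5, -5, -4).
GS T = -(D+L)⁻¹U: row 0 first, T[0,3] = -(5)/(-6) = +0.8333; later rows by forward substitution.
  T[0,:] = [+0.0000 +0.6667 +0.5000 +0.8333]
  T[1,:] = [+0.0000 +0.4000 -0.5000 +1.3000]
  T[2,:] = [+0.0000 -0.1067 -0.4000 -1.0133]
  T[3,:] = [+0.0000 -0.6600 -0.9750 -0.6450]
moduli |λ_i(T)| = 1.3436, 0.7716, 0.7716, 0.0000.
ρ(T) = max|λ| = 1.3436; 1.3436 > 1: divergent.

no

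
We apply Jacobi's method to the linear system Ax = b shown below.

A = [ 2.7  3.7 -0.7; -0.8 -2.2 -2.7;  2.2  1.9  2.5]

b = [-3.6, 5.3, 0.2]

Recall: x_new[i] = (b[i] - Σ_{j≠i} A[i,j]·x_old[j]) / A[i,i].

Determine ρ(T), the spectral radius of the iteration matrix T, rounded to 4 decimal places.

A = D + L + U where D = diag(2.7, -2.2, 2.5).
Jacobi T = -D⁻¹(L+U): T[1,0] = -(-0.8)/(-2.2) = -0.3636; T[1,1] = 0.
  T[0,:] = [+0.0000, -1.3704, +0.2593]
  T[1,:] = [-0.3636, +0.0000, -1.2273]
  T[2,:] = [-0.8800, -0.7600, +0.0000]
|eigenvalues of T|: 1.4700, 0.9788, 0.9788.
spectral radius ρ = 1.4700; 1.4700 > 1: divergent.

1.4700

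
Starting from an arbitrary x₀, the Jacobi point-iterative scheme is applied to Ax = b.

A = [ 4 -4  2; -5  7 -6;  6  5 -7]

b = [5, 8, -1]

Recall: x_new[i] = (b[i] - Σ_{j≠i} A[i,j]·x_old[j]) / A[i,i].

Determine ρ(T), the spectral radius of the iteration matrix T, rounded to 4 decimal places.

Let D = diag(4, 7, -7); L, U the strict triangles.
T_J = -D⁻¹(L+U): T[0,1] = -(-4)/(4) = +1.0000; T[0,0] = 0.
  T[0,:] = [+0.0000, +1.0000, -0.5000]
  T[1,:] = [+0.7143, +0.0000, +0.8571]
  T[2,:] = [+0.8571, +0.7143, +0.0000]
|λ(T)| sorted: 1.1472, 0.6466, 0.6466.
spectral radius ρ = 1.1472; 1.1472 > 1: divergent.

1.1472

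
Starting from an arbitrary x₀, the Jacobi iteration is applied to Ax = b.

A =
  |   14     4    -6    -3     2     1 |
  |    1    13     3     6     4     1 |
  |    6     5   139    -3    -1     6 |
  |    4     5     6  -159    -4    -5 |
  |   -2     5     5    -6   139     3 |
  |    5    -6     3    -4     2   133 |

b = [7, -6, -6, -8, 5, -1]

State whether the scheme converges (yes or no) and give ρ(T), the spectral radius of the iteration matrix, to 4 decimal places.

Diagonal D = diag(14, 13, 139, -159, 139, 133); L, U strict lower/upper.
T_J = -D⁻¹(L+U): T[4,0] = -(-2)/(139) = +0.0144; T[4,4] = 0.
  T[0,:] = [+0.0000 -0.2857 +0.4286 +0.2143 -0.1429 -0.0714]
  T[1,:] = [-0.0769 +0.0000 -0.2308 -0.4615 -0.3077 -0.0769]
  T[2,:] = [-0.0432 -0.0360 +0.0000 +0.0216 +0.0072 -0.0432]
  T[3,:] = [+0.0252 +0.0314 +0.0377 +0.0000 -0.0252 -0.0314]
  T[4,:] = [+0.0144 -0.0360 -0.0360 +0.0432 +0.0000 -0.0216]
  T[5,:] = [-0.0376 +0.0451 -0.0226 +0.0301 -0.0150 +0.0000]
moduli |λ_i(T)| = 0.2021, 0.1650, 0.1359, 0.1359, 0.0860, 0.0860.
ρ(T) = max|λ| = 0.2021; 0.2021 < 1: convergent.

yes, ρ = 0.2021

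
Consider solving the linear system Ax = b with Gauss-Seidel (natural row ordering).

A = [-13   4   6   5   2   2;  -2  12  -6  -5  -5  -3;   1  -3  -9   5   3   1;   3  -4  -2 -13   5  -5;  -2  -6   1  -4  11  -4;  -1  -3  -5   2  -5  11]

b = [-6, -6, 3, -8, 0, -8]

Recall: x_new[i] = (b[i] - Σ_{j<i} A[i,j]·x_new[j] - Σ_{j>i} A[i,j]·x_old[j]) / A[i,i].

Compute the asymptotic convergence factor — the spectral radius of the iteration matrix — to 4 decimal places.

0.8387

A = D + L + U where D = diag(-13, 12, -9, -13, 11, 11).
T_GS = -(D+L)⁻¹U: row 0 first, T[0,1] = -(4)/(-13) = +0.3077; later rows by forward substitution.
  T[0,:] = [+0.0000, +0.3077, +0.4615, +0.3846, +0.1538, +0.1538]
  T[1,:] = [+0.0000, +0.0513, +0.5769, +0.4808, +0.4423, +0.2756]
  T[2,:] = [+0.0000, +0.0171, -0.1410, +0.4380, +0.2030, +0.0363]
  T[3,:] = [+0.0000, +0.0526, -0.0493, -0.1266, +0.2528, -0.4395]
  T[4,:] = [+0.0000, +0.1015, +0.3935, +0.2463, +0.3427, +0.3788]
  T[5,:] = [+0.0000, +0.0863, +0.3230, +0.5002, +0.3367, +0.3578]
|λ(T)| sorted: 0.8387, 0.2857, 0.2857, 0.1260, 0.1260, 0.0000.
ρ = 0.8387; 0.8387 < 1 ⇒ converges.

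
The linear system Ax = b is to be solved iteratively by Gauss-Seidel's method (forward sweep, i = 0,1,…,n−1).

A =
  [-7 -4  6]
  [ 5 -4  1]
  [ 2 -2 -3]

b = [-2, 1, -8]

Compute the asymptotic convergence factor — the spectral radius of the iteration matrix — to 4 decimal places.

0.9203

Let D = diag(-7, -4, -3); L, U the strict triangles.
Gauss-Seidel: T = -(D+L)⁻¹U, row 0 first, T[0,2] = -(6)/(-7) = +0.8571; later rows by forward substitution.
  T[0,:] = [+0.0000  -0.5714  +0.8571]
  T[1,:] = [+0.0000  -0.7143  +1.3214]
  T[2,:] = [+0.0000  +0.0952  -0.3095]
|eigenvalues of T|: 0.9203, 0.1035, 0.0000.
ρ(T) = max|λ| = 0.9203; 0.9203 < 1: convergent.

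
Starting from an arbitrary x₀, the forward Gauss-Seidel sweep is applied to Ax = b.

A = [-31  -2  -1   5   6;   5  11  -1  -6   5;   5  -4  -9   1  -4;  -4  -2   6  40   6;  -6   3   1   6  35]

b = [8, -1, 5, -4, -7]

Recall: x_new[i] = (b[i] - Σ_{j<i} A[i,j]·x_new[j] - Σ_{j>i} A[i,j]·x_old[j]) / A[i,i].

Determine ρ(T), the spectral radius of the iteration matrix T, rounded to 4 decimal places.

Diagonal D = diag(-31, 11, -9, 40, 35); L, U strict lower/upper.
Gauss-Seidel: T = -(D+L)⁻¹U, row 0 first, T[0,1] = -(-2)/(-31) = -0.0645; later rows by forward substitution.
  T[0,:] = [+0.0000 -0.0645 -0.0323 +0.1613 +0.1935]
  T[1,:] = [+0.0000 +0.0293 +0.1056 +0.4721 -0.5425]
  T[2,:] = [+0.0000 -0.0489 -0.0648 -0.0091 -0.0958]
  T[3,:] = [+0.0000 +0.0023 +0.0118 +0.0411 -0.1434]
  T[4,:] = [+0.0000 -0.0126 -0.0147 -0.0196 +0.1070]
|eigenvalues of T|: 0.1887, 0.0583, 0.0583, 0.0262, 0.0000.
ρ = 0.1887; 0.1887 < 1: convergent.

0.1887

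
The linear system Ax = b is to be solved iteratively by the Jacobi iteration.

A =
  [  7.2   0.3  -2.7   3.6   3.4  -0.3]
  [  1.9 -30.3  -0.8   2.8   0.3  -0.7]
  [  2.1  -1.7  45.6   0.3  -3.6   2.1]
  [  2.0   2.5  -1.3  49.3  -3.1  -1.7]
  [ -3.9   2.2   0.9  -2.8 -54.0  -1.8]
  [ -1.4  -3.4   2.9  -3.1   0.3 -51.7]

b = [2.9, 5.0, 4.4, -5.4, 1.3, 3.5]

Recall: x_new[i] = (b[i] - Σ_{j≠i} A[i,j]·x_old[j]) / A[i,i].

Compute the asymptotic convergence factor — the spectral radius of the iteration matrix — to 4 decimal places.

0.1947

Diagonal D = diag(7.2, -30.3, 45.6, 49.3, -54, -51.7); L, U strict lower/upper.
Jacobi T = -D⁻¹(L+U): T[4,3] = -(-2.8)/(-54) = -0.0519; T[4,4] = 0.
  T[0,:] = [+0.0000, -0.0417, +0.3750, -0.5000, -0.4722, +0.0417]
  T[1,:] = [+0.0627, +0.0000, -0.0264, +0.0924, +0.0099, -0.0231]
  T[2,:] = [-0.0461, +0.0373, +0.0000, -0.0066, +0.0789, -0.0461]
  T[3,:] = [-0.0406, -0.0507, +0.0264, +0.0000, +0.0629, +0.0345]
  T[4,:] = [-0.0722, +0.0407, +0.0167, -0.0519, +0.0000, -0.0333]
  T[5,:] = [-0.0271, -0.0658, +0.0561, -0.0600, +0.0058, +0.0000]
moduli |λ_i(T)| = 0.1947, 0.1549, 0.1031, 0.1031, 0.0391, 0.0344.
spectral radius ρ = 0.1947; 0.1947 < 1, so it converges for any x₀.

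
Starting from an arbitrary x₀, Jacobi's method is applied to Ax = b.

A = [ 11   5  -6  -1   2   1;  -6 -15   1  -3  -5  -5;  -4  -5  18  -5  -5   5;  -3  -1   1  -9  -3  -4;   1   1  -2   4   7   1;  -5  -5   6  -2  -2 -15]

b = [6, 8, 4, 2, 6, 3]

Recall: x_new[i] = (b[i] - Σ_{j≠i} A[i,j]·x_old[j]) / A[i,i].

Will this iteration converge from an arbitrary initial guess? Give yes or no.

Split A = D + L + U, D = diag(11, -15, 18, -9, 7, -15).
Jacobi: T = -D⁻¹(L+U), T[3,1] = -(-1)/(-9) = -0.1111; T[3,3] = 0.
  T[0,:] = [+0.0000  -0.4545  +0.5455  +0.0909  -0.1818  -0.0909]
  T[1,:] = [-0.4000  +0.0000  +0.0667  -0.2000  -0.3333  -0.3333]
  T[2,:] = [+0.2222  +0.2778  +0.0000  +0.2778  +0.2778  -0.2778]
  T[3,:] = [-0.3333  -0.1111  +0.1111  +0.0000  -0.3333  -0.4444]
  T[4,:] = [-0.1429  -0.1429  +0.2857  -0.5714  +0.0000  -0.1429]
  T[5,:] = [-0.3333  -0.3333  +0.4000  -0.1333  -0.1333  +0.0000]
|roots of det(T-λI)|: 1.1908, 0.4352, 0.4352, 0.3244, 0.3244, 0.1151.
ρ = 1.1908; 1.1908 > 1, so it fails to converge.

no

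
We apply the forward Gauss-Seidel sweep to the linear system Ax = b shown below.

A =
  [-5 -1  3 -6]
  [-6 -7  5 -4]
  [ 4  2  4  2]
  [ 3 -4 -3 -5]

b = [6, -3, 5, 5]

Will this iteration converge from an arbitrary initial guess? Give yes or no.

no

Diagonal D = diag(-5, -7, 4, -5); L, U strict lower/upper.
Gauss-Seidel: T = -(D+L)⁻¹U, row 0 first, T[0,1] = -(-1)/(-5) = -0.2000; later rows by forward substitution.
  T[0,:] = [+0.0000, -0.2000, +0.6000, -1.2000]
  T[1,:] = [+0.0000, +0.1714, +0.2000, +0.4571]
  T[2,:] = [+0.0000, +0.1143, -0.7000, +0.4714]
  T[3,:] = [+0.0000, -0.3257, +0.6200, -1.3686]
|λ(T)| sorted: 1.6089, 0.3619, 0.0736, 0.0000.
ρ(T) = max|λ| = 1.6089; 1.6089 > 1: divergent.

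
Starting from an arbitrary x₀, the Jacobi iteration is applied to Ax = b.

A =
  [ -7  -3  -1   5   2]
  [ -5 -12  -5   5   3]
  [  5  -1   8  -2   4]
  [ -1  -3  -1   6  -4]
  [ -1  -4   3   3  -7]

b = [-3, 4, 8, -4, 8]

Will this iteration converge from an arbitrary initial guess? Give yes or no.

no

Write A = D+L+U with D = diag(-7, -12, 8, 6, -7).
T_J = -D⁻¹(L+U): T[0,2] = -(-1)/(-7) = -0.1429; T[0,0] = 0.
  T[0,:] = [+0.0000, -0.4286, -0.1429, +0.7143, +0.2857]
  T[1,:] = [-0.4167, +0.0000, -0.4167, +0.4167, +0.2500]
  T[2,:] = [-0.6250, +0.1250, +0.0000, +0.2500, -0.5000]
  T[3,:] = [+0.1667, +0.5000, +0.1667, +0.0000, +0.6667]
  T[4,:] = [-0.1429, -0.5714, +0.4286, +0.4286, +0.0000]
eigenvalue magnitudes: 1.1449, 0.5515, 0.5515, 0.5282, 0.5282.
ρ(T) = max|λ| = 1.1449; 1.1449 > 1, so it fails to converge.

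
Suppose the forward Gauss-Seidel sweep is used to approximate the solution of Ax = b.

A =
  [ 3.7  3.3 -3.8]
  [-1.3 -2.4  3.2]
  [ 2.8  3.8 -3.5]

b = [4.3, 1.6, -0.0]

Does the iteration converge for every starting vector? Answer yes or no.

no

A = D + L + U where D = diag(3.7, -2.4, -3.5).
Gauss-Seidel: T = -(D+L)⁻¹U, row 0 first, T[0,2] = -(-3.8)/(3.7) = +1.0270; later rows by forward substitution.
  T[0,:] = [+0.0000  -0.8919  +1.0270]
  T[1,:] = [+0.0000  +0.4831  +0.7770]
  T[2,:] = [+0.0000  -0.1890  +1.6653]
|λ(T)| sorted: 1.5242, 0.6242, 0.0000.
spectral radius ρ = 1.5242; 1.5242 > 1, so it fails to converge.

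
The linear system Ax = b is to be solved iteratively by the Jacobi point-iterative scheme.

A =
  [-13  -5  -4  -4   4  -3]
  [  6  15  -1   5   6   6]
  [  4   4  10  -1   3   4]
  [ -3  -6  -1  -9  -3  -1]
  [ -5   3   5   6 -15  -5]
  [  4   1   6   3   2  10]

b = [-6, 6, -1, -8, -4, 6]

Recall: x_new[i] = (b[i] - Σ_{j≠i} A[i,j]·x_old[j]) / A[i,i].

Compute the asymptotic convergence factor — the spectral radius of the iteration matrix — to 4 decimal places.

1.1809

Diagonal D = diag(-13, 15, 10, -9, -15, 10); L, U strict lower/upper.
T_J = -D⁻¹(L+U): T[0,3] = -(-4)/(-13) = -0.3077; T[0,0] = 0.
  T[0,:] = [+0.0000, -0.3846, -0.3077, -0.3077, +0.3077, -0.2308]
  T[1,:] = [-0.4000, +0.0000, +0.0667, -0.3333, -0.4000, -0.4000]
  T[2,:] = [-0.4000, -0.4000, +0.0000, +0.1000, -0.3000, -0.4000]
  T[3,:] = [-0.3333, -0.6667, -0.1111, +0.0000, -0.3333, -0.1111]
  T[4,:] = [-0.3333, +0.2000, +0.3333, +0.4000, +0.0000, -0.3333]
  T[5,:] = [-0.4000, -0.1000, -0.6000, -0.3000, -0.2000, +0.0000]
moduli |λ_i(T)| = 1.1809, 0.5644, 0.5644, 0.5031, 0.5031, 0.1378.
ρ = 1.1809; 1.1809 > 1: divergent.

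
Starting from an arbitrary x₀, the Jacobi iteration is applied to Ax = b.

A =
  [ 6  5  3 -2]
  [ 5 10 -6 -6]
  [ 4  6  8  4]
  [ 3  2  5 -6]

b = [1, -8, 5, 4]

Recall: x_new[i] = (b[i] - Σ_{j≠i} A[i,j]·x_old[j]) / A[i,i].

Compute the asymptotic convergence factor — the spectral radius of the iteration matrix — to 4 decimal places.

1.1473

A = D + L + U where D = diag(6, 10, 8, -6).
T_J = -D⁻¹(L+U): T[3,2] = -(5)/(-6) = +0.8333; T[3,3] = 0.
  T[0,:] = [+0.0000 -0.8333 -0.5000 +0.3333]
  T[1,:] = [-0.5000 +0.0000 +0.6000 +0.6000]
  T[2,:] = [-0.5000 -0.7500 +0.0000 -0.5000]
  T[3,:] = [+0.5000 +0.3333 +0.8333 +0.0000]
|λ(T)| sorted: 1.1473, 0.9148, 0.9148, 0.7015.
ρ(T) = max|λ| = 1.1473; 1.1473 > 1 ⇒ diverges.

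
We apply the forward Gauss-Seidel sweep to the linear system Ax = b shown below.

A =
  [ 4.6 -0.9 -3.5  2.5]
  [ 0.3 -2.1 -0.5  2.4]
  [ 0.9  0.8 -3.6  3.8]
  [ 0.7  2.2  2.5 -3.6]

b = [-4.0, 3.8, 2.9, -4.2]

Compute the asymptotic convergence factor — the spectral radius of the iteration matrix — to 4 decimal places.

Write A = D+L+U with D = diag(4.6, -2.1, -3.6, -3.6).
GS T = -(D+L)⁻¹U: row 0 first, T[0,2] = -(-3.5)/(4.6) = +0.7609; later rows by forward substitution.
  T[0,:] = [+0.0000 +0.1957 +0.7609 -0.5435]
  T[1,:] = [+0.0000 +0.0280 -0.1294 +1.0652]
  T[2,:] = [+0.0000 +0.0551 +0.1615 +1.1564]
  T[3,:] = [+0.0000 +0.0934 +0.1810 +1.3483]
|roots of det(T-λI)|: 1.5606, 0.0905, 0.0677, 0.0000.
ρ = 1.5606; 1.5606 > 1, so it fails to converge.

1.5606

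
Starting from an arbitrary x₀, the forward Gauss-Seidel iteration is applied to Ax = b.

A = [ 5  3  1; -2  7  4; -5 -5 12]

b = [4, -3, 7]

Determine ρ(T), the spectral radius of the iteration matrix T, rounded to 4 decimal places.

A = D + L + U where D = diag(5, 7, 12).
GS T = -(D+L)⁻¹U: row 0 first, T[0,1] = -(3)/(5) = -0.6000; later rows by forward substitution.
  T[0,:] = [+0.0000, -0.6000, -0.2000]
  T[1,:] = [+0.0000, -0.1714, -0.6286]
  T[2,:] = [+0.0000, -0.3214, -0.3452]
|λ(T)| sorted: 0.7161, 0.1995, 0.0000.
ρ = 0.7161; 0.7161 < 1: convergent.

0.7161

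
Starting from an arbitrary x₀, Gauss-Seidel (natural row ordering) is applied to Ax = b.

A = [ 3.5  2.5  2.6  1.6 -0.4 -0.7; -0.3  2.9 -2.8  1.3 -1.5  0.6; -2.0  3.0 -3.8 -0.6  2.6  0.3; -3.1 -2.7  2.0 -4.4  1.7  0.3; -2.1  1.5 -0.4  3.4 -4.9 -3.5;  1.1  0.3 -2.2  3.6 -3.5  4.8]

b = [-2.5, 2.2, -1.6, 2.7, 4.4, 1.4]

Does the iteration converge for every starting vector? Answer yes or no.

no

A = D + L + U where D = diag(3.5, 2.9, -3.8, -4.4, -4.9, 4.8).
GS T = -(D+L)⁻¹U: row 0 first, T[0,4] = -(-0.4)/(3.5) = +0.1143; later rows by forward substitution.
  T[0,:] = [+0.0000  -0.7143  -0.7429  -0.4571  +0.1143  +0.2000]
  T[1,:] = [+0.0000  -0.0739  +0.8887  -0.4956  +0.5291  -0.1862]
  T[2,:] = [+0.0000  +0.3176  +1.0926  -0.3085  +1.0417  -0.1733]
  T[3,:] = [+0.0000  +0.6930  +0.4747  +0.4859  +0.4547  -0.0372]
  T[4,:] = [+0.0000  +0.7384  +0.8306  +0.4066  +0.3435  -0.8687]
  T[5,:] = [+0.0000  +0.3326  +0.8651  -0.0737  +0.3276  -0.7191]
|eigenvalues of T|: 1.6978, 0.8311, 0.2639, 0.2639, 0.0701, 0.0000.
ρ(T) = max|λ| = 1.6978; 1.6978 > 1, so it fails to converge.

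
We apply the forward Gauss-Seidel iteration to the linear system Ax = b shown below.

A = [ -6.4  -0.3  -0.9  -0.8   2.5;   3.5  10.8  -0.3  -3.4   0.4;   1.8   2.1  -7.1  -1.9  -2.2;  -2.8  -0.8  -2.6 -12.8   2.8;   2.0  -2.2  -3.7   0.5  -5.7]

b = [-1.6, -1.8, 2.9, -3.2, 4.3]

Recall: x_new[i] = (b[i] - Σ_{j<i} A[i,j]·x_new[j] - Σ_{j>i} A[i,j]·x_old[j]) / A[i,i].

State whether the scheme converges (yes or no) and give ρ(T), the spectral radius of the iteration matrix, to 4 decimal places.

yes, ρ = 0.4178

A = D + L + U where D = diag(-6.4, 10.8, -7.1, -12.8, -5.7).
GS T = -(D+L)⁻¹U: row 0 first, T[0,2] = -(-0.9)/(-6.4) = -0.1406; later rows by forward substitution.
  T[0,:] = [+0.0000  -0.0469  -0.1406  -0.1250  +0.3906]
  T[1,:] = [+0.0000  +0.0152  +0.0734  +0.3553  -0.1636]
  T[2,:] = [+0.0000  -0.0074  -0.0140  -0.1942  -0.2592]
  T[3,:] = [+0.0000  +0.0108  +0.0290  +0.0446  +0.1962]
  T[4,:] = [+0.0000  -0.0166  -0.0660  -0.0510  +0.3857]
|roots of det(T-λI)|: 0.4178, 0.0685, 0.0685, 0.0136, 0.0000.
ρ(T) = max|λ| = 0.4178; 0.4178 < 1 ⇒ converges.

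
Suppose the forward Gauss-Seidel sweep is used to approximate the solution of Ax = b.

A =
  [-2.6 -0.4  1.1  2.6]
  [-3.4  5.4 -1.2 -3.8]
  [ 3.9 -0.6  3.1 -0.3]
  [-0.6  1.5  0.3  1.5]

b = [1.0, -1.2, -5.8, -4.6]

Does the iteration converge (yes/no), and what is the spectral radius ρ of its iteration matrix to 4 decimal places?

no, ρ = 1.1593

Let D = diag(-2.6, 5.4, 3.1, 1.5); L, U the strict triangles.
T_GS = -(D+L)⁻¹U: row 0 first, T[0,1] = -(-0.4)/(-2.6) = -0.1538; later rows by forward substitution.
  T[0,:] = [+0.0000, -0.1538, +0.4231, +1.0000]
  T[1,:] = [+0.0000, -0.0969, +0.4886, +1.3333]
  T[2,:] = [+0.0000, +0.1748, -0.4377, -0.9032]
  T[3,:] = [+0.0000, +0.0004, -0.2318, -0.7527]
moduli |λ_i(T)| = 1.1593, 0.1183, 0.0097, 0.0000.
spectral radius ρ = 1.1593; 1.1593 > 1: divergent.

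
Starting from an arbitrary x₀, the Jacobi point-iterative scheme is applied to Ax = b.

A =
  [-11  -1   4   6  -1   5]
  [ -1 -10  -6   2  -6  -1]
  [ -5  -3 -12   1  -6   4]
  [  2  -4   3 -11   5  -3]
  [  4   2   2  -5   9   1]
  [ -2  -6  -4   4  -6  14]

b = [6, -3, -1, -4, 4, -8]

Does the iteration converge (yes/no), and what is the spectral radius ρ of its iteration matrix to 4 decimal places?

A = D + L + U where D = diag(-11, -10, -12, -11, 9, 14).
T_J = -D⁻¹(L+U): T[5,2] = -(-4)/(14) = +0.2857; T[5,5] = 0.
  T[0,:] = [+0.0000  -0.0909  +0.3636  +0.5455  -0.0909  +0.4545]
  T[1,:] = [-0.1000  +0.0000  -0.6000  +0.2000  -0.6000  -0.1000]
  T[2,:] = [-0.4167  -0.2500  +0.0000  +0.0833  -0.5000  +0.3333]
  T[3,:] = [+0.1818  -0.3636  +0.2727  +0.0000  +0.4545  -0.2727]
  T[4,:] = [-0.4444  -0.2222  -0.2222  +0.5556  +0.0000  -0.1111]
  T[5,:] = [+0.1429  +0.4286  +0.2857  -0.2857  +0.4286  +0.0000]
|λ(T)| sorted: 1.1645, 0.5406, 0.5406, 0.5134, 0.2009, 0.2009.
ρ = 1.1645; 1.1645 > 1: divergent.

no, ρ = 1.1645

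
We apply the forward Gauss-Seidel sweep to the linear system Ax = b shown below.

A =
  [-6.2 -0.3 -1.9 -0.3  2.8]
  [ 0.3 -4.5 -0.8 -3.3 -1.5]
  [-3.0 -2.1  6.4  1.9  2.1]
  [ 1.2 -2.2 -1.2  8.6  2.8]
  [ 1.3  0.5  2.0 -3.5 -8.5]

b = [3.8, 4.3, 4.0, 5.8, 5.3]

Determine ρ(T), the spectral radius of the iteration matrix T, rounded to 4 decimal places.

Let D = diag(-6.2, -4.5, 6.4, 8.6, -8.5); L, U the strict triangles.
GS T = -(D+L)⁻¹U: row 0 first, T[0,1] = -(-0.3)/(-6.2) = -0.0484; later rows by forward substitution.
  T[0,:] = [+0.0000  -0.0484  -0.3065  -0.0484  +0.4516]
  T[1,:] = [+0.0000  -0.0032  -0.1982  -0.7366  -0.3032]
  T[2,:] = [+0.0000  -0.0237  -0.2087  -0.5612  -0.2159]
  T[3,:] = [+0.0000  +0.0026  -0.0371  -0.2600  -0.4963]
  T[4,:] = [+0.0000  -0.0143  -0.0924  -0.0757  +0.2048]
|roots of det(T-λI)|: 0.5388, 0.1425, 0.1147, 0.0144, 0.0000.
ρ = 0.5388; 0.5388 < 1: convergent.

0.5388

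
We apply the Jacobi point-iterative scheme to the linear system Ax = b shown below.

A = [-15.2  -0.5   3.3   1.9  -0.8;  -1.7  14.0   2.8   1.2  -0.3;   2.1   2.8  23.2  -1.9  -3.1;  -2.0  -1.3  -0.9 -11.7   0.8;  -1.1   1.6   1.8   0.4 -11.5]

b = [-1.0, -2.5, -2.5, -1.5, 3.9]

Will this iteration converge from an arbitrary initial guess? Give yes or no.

yes

Diagonal D = diag(-15.2, 14, 23.2, -11.7, -11.5); L, U strict lower/upper.
Jacobi: T = -D⁻¹(L+U), T[0,1] = -(-0.5)/(-15.2) = -0.0329; T[0,0] = 0.
  T[0,:] = [+0.0000 -0.0329 +0.2171 +0.1250 -0.0526]
  T[1,:] = [+0.1214 +0.0000 -0.2000 -0.0857 +0.0214]
  T[2,:] = [-0.0905 -0.1207 +0.0000 +0.0819 +0.1336]
  T[3,:] = [-0.1709 -0.1111 -0.0769 +0.0000 +0.0684]
  T[4,:] = [-0.0957 +0.1391 +0.1565 +0.0348 +0.0000]
|λ(T)| sorted: 0.2780, 0.2268, 0.2268, 0.0319, 0.0319.
ρ = 0.2780; 0.2780 < 1, so it converges for any x₀.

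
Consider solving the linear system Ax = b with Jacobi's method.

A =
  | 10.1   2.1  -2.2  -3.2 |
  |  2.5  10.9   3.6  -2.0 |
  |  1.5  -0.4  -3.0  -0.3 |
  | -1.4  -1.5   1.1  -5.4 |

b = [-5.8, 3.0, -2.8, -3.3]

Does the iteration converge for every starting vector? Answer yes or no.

A = D + L + U where D = diag(10.1, 10.9, -3, -5.4).
Jacobi: T = -D⁻¹(L+U), T[0,1] = -(2.1)/(10.1) = -0.2079; T[0,0] = 0.
  T[0,:] = [+0.0000 -0.2079 +0.2178 +0.3168]
  T[1,:] = [-0.2294 +0.0000 -0.3303 +0.1835]
  T[2,:] = [+0.5000 -0.1333 +0.0000 -0.1000]
  T[3,:] = [-0.2593 -0.2778 +0.2037 +0.0000]
|roots of det(T-λI)|: 0.5489, 0.4237, 0.4237, 0.2490.
ρ = 0.5489; 0.5489 < 1, so it converges for any x₀.

yes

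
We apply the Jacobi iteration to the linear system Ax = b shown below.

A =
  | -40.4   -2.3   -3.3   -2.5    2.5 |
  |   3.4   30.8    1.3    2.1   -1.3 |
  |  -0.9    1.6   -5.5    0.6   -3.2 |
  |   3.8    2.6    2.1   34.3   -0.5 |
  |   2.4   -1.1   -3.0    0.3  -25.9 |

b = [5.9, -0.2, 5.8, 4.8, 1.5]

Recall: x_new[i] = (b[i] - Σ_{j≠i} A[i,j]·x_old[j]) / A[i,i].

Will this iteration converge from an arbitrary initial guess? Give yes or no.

A = D + L + U where D = diag(-40.4, 30.8, -5.5, 34.3, -25.9).
Jacobi T = -D⁻¹(L+U): T[0,4] = -(2.5)/(-40.4) = +0.0619; T[0,0] = 0.
  T[0,:] = [+0.0000  -0.0569  -0.0817  -0.0619  +0.0619]
  T[1,:] = [-0.1104  +0.0000  -0.0422  -0.0682  +0.0422]
  T[2,:] = [-0.1636  +0.2909  +0.0000  +0.1091  -0.5818]
  T[3,:] = [-0.1108  -0.0758  -0.0612  +0.0000  +0.0146]
  T[4,:] = [+0.0927  -0.0425  -0.1158  +0.0116  +0.0000]
eigenvalue magnitudes: 0.3045, 0.2174, 0.2174, 0.0686, 0.0324.
ρ(T) = max|λ| = 0.3045; 0.3045 < 1 ⇒ converges.

yes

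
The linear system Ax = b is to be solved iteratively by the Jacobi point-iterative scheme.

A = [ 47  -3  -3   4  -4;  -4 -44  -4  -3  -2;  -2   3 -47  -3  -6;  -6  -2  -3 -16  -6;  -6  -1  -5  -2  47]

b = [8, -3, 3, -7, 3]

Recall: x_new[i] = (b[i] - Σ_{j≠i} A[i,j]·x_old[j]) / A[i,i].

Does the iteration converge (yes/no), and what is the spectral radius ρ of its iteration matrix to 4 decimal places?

A = D + L + U where D = diag(47, -44, -47, -16, 47).
Jacobi: T = -D⁻¹(L+U), T[0,2] = -(-3)/(47) = +0.0638; T[0,0] = 0.
  T[0,:] = [+0.0000, +0.0638, +0.0638, -0.0851, +0.0851]
  T[1,:] = [-0.0909, +0.0000, -0.0909, -0.0682, -0.0455]
  T[2,:] = [-0.0426, +0.0638, +0.0000, -0.0638, -0.1277]
  T[3,:] = [-0.3750, -0.1250, -0.1875, +0.0000, -0.3750]
  T[4,:] = [+0.1277, +0.0213, +0.1064, +0.0426, +0.0000]
eigenvalue magnitudes: 0.2414, 0.1508, 0.1508, 0.0965, 0.0259.
spectral radius ρ = 0.2414; 0.2414 < 1, so it converges for any x₀.

yes, ρ = 0.2414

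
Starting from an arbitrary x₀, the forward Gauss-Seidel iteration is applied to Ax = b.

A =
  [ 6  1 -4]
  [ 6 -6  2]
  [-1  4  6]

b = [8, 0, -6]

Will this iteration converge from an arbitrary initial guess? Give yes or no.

Write A = D+L+U with D = diag(6, -6, 6).
GS T = -(D+L)⁻¹U: row 0 first, T[0,1] = -(1)/(6) = -0.1667; later rows by forward substitution.
  T[0,:] = [+0.0000  -0.1667  +0.6667]
  T[1,:] = [+0.0000  -0.1667  +1.0000]
  T[2,:] = [+0.0000  +0.0833  -0.5556]
eigenvalue magnitudes: 0.7092, 0.0131, 0.0000.
ρ(T) = max|λ| = 0.7092; 0.7092 < 1 ⇒ converges.

yes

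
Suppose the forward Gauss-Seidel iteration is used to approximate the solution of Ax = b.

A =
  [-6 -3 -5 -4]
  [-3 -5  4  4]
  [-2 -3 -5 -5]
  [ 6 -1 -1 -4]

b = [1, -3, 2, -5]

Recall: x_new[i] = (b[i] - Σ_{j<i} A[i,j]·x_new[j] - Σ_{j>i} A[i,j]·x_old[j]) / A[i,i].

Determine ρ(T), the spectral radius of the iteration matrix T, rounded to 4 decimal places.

1.5739

Write A = D+L+U with D = diag(-6, -5, -5, -4).
GS T = -(D+L)⁻¹U: row 0 first, T[0,3] = -(-4)/(-6) = -0.6667; later rows by forward substitution.
  T[0,:] = [+0.0000, -0.5000, -0.8333, -0.6667]
  T[1,:] = [+0.0000, +0.3000, +1.3000, +1.2000]
  T[2,:] = [+0.0000, +0.0200, -0.4467, -1.4533]
  T[3,:] = [+0.0000, -0.8300, -1.4633, -0.9367]
|roots of det(T-λI)|: 1.5739, 0.9097, 0.4191, 0.0000.
ρ = 1.5739; 1.5739 > 1: divergent.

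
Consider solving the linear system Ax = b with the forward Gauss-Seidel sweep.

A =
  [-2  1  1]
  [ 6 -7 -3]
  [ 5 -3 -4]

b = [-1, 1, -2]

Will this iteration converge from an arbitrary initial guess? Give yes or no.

Write A = D+L+U with D = diag(-2, -7, -4).
GS T = -(D+L)⁻¹U: row 0 first, T[0,1] = -(1)/(-2) = +0.5000; later rows by forward substitution.
  T[0,:] = [+0.0000, +0.5000, +0.5000]
  T[1,:] = [+0.0000, +0.4286, +0.0000]
  T[2,:] = [+0.0000, +0.3036, +0.6250]
|roots of det(T-λI)|: 0.6250, 0.4286, 0.0000.
ρ(T) = max|λ| = 0.6250; 0.6250 < 1 ⇒ converges.

yes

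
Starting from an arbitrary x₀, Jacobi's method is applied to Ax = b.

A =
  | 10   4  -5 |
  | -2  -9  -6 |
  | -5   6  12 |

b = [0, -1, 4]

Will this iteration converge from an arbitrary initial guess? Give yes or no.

yes

A = D + L + U where D = diag(10, -9, 12).
T_J = -D⁻¹(L+U): T[1,0] = -(-2)/(-9) = -0.2222; T[1,1] = 0.
  T[0,:] = [+0.0000  -0.4000  +0.5000]
  T[1,:] = [-0.2222  +0.0000  -0.6667]
  T[2,:] = [+0.4167  -0.5000  +0.0000]
moduli |λ_i(T)| = 0.9029, 0.5900, 0.3129.
ρ(T) = max|λ| = 0.9029; 0.9029 < 1 ⇒ converges.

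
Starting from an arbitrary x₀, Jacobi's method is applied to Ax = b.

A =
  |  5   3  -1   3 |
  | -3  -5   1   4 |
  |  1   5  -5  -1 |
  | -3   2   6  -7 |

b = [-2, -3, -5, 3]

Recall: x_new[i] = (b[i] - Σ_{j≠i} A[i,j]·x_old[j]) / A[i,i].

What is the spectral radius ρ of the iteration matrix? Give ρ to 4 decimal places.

1.2657

Let D = diag(5, -5, -5, -7); L, U the strict triangles.
Jacobi T = -D⁻¹(L+U): T[1,2] = -(1)/(-5) = +0.2000; T[1,1] = 0.
  T[0,:] = [+0.0000 -0.6000 +0.2000 -0.6000]
  T[1,:] = [-0.6000 +0.0000 +0.2000 +0.8000]
  T[2,:] = [+0.2000 +1.0000 +0.0000 -0.2000]
  T[3,:] = [-0.4286 +0.2857 +0.8571 +0.0000]
|roots of det(T-λI)|: 1.2657, 0.6363, 0.6363, 0.2899.
ρ(T) = max|λ| = 1.2657; 1.2657 > 1: divergent.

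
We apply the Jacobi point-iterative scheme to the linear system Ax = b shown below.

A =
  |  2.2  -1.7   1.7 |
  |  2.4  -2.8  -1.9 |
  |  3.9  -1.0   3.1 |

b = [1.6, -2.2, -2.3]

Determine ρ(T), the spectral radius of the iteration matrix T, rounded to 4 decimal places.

Split A = D + L + U, D = diag(2.2, -2.8, 3.1).
Jacobi: T = -D⁻¹(L+U), T[1,2] = -(-1.9)/(-2.8) = -0.6786; T[1,1] = 0.
  T[0,:] = [+0.0000, +0.7727, -0.7727]
  T[1,:] = [+0.8571, +0.0000, -0.6786]
  T[2,:] = [-1.2581, +0.3226, +0.0000]
|eigenvalues of T|: 1.3238, 0.9800, 0.3438.
ρ(T) = max|λ| = 1.3238; 1.3238 > 1, so it fails to converge.

1.3238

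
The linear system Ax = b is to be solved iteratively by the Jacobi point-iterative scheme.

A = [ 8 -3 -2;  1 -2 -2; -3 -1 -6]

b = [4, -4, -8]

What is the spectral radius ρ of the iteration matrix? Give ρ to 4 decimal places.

A = D + L + U where D = diag(8, -2, -6).
T_J = -D⁻¹(L+U): T[2,1] = -(-1)/(-6) = -0.1667; T[2,2] = 0.
  T[0,:] = [+0.0000 +0.3750 +0.2500]
  T[1,:] = [+0.5000 +0.0000 -1.0000]
  T[2,:] = [-0.5000 -0.1667 +0.0000]
|λ(T)| sorted: 0.6869, 0.4926, 0.4926.
ρ(T) = max|λ| = 0.6869; 0.6869 < 1 ⇒ converges.

0.6869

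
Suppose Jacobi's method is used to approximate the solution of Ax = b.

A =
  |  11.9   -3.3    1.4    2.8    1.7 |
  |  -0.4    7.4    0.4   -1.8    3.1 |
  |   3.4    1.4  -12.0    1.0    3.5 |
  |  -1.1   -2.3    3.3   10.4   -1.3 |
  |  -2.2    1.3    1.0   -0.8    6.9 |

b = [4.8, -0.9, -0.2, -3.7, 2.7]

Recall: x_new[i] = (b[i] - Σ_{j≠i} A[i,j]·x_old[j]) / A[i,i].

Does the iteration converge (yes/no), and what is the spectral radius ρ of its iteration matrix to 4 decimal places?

yes, ρ = 0.5228

Write A = D+L+U with D = diag(11.9, 7.4, -12, 10.4, 6.9).
T_J = -D⁻¹(L+U): T[2,4] = -(3.5)/(-12) = +0.2917; T[2,2] = 0.
  T[0,:] = [+0.0000, +0.2773, -0.1176, -0.2353, -0.1429]
  T[1,:] = [+0.0541, +0.0000, -0.0541, +0.2432, -0.4189]
  T[2,:] = [+0.2833, +0.1167, +0.0000, +0.0833, +0.2917]
  T[3,:] = [+0.1058, +0.2212, -0.3173, +0.0000, +0.1250]
  T[4,:] = [+0.3188, -0.1884, -0.1449, +0.1159, +0.0000]
eigenvalue magnitudes: 0.5228, 0.4422, 0.4422, 0.2396, 0.2396.
spectral radius ρ = 0.5228; 0.5228 < 1, so it converges for any x₀.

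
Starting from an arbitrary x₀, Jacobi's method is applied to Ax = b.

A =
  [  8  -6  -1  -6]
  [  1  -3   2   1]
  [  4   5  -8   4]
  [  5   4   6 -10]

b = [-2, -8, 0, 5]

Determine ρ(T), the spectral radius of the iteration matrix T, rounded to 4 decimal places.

1.5120

A = D + L + U where D = diag(8, -3, -8, -10).
Jacobi: T = -D⁻¹(L+U), T[0,2] = -(-1)/(8) = +0.1250; T[0,0] = 0.
  T[0,:] = [+0.0000, +0.7500, +0.1250, +0.7500]
  T[1,:] = [+0.3333, +0.0000, +0.6667, +0.3333]
  T[2,:] = [+0.5000, +0.6250, +0.0000, +0.5000]
  T[3,:] = [+0.5000, +0.4000, +0.6000, +0.0000]
moduli |λ_i(T)| = 1.5120, 0.6163, 0.6163, 0.3057.
ρ(T) = max|λ| = 1.5120; 1.5120 > 1 ⇒ diverges.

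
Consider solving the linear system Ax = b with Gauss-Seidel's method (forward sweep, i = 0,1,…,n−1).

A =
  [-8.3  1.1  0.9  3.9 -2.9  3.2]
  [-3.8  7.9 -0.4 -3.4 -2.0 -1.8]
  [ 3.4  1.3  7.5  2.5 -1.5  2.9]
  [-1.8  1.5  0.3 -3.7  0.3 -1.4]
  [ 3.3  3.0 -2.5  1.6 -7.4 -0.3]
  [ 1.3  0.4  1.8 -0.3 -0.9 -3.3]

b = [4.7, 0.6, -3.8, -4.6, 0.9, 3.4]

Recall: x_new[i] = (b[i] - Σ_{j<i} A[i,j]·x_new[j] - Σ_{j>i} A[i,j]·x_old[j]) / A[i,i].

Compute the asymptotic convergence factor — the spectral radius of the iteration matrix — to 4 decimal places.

A = D + L + U where D = diag(-8.3, 7.9, 7.5, -3.7, -7.4, -3.3).
Gauss-Seidel: T = -(D+L)⁻¹U, row 0 first, T[0,2] = -(0.9)/(-8.3) = +0.1084; later rows by forward substitution.
  T[0,:] = [+0.0000  +0.1325  +0.1084  +0.4699  -0.3494  +0.3855]
  T[1,:] = [+0.0000  +0.0637  +0.1028  +0.6564  +0.0851  +0.4133]
  T[2,:] = [+0.0000  -0.0711  -0.0670  -0.6601  +0.3436  -0.6331]
  T[3,:] = [+0.0000  -0.0444  -0.0165  -0.0160  +0.3134  -0.4497]
  T[4,:] = [+0.0000  +0.0994  +0.1091  +0.6952  -0.1696  +0.4156]
  T[5,:] = [+0.0000  -0.0019  -0.0096  -0.2835  +0.0779  -0.2158]
|roots of det(T-λI)|: 0.8329, 0.4205, 0.1049, 0.0980, 0.0008, 0.0000.
spectral radius ρ = 0.8329; 0.8329 < 1, so it converges for any x₀.

0.8329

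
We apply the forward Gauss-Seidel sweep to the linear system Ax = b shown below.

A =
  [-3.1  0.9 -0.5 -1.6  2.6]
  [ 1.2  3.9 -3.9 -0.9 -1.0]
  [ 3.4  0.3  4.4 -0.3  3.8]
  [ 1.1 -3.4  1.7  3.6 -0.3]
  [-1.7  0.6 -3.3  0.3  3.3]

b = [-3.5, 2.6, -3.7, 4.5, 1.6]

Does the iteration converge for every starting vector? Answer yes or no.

A = D + L + U where D = diag(-3.1, 3.9, 4.4, 3.6, 3.3).
Gauss-Seidel: T = -(D+L)⁻¹U, row 0 first, T[0,1] = -(0.9)/(-3.1) = +0.2903; later rows by forward substitution.
  T[0,:] = [+0.0000  +0.2903  -0.1613  -0.5161  +0.8387]
  T[1,:] = [+0.0000  -0.0893  +1.0496  +0.3896  -0.0017]
  T[2,:] = [+0.0000  -0.2182  +0.0531  +0.4404  -1.5116]
  T[3,:] = [+0.0000  -0.0700  +1.0155  +0.3177  +0.5393]
  T[4,:] = [+0.0000  -0.0461  -0.3132  +0.0749  -1.1283]
moduli |λ_i(T)| = 1.5286, 0.6777, 0.0286, 0.0286, 0.0000.
ρ(T) = max|λ| = 1.5286; 1.5286 > 1, so it fails to converge.

no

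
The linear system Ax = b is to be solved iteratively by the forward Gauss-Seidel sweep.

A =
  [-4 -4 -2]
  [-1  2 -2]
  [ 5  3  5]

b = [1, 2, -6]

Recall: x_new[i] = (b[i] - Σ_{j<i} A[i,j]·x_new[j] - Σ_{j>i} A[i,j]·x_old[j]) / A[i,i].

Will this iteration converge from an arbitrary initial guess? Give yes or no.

Write A = D+L+U with D = diag(-4, 2, 5).
T_GS = -(D+L)⁻¹U: row 0 first, T[0,1] = -(-4)/(-4) = -1.0000; later rows by forward substitution.
  T[0,:] = [+0.0000, -1.0000, -0.5000]
  T[1,:] = [+0.0000, -0.5000, +0.7500]
  T[2,:] = [+0.0000, +1.3000, +0.0500]
moduli |λ_i(T)| = 1.2500, 0.8000, 0.0000.
ρ(T) = max|λ| = 1.2500; 1.2500 > 1: divergent.

no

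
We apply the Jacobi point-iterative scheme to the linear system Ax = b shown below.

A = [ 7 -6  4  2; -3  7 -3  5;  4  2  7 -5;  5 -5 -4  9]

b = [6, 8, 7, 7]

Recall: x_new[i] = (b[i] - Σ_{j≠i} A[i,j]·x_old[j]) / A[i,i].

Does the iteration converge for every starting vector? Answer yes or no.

Diagonal D = diag(7, 7, 7, 9); L, U strict lower/upper.
Jacobi: T = -D⁻¹(L+U), T[0,2] = -(4)/(7) = -0.5714; T[0,0] = 0.
  T[0,:] = [+0.0000, +0.8571, -0.5714, -0.2857]
  T[1,:] = [+0.4286, +0.0000, +0.4286, -0.7143]
  T[2,:] = [-0.5714, -0.2857, +0.0000, +0.7143]
  T[3,:] = [-0.5556, +0.5556, +0.4444, +0.0000]
eigenvalue magnitudes: 1.1427, 0.7406, 0.7406, 0.1023.
ρ = 1.1427; 1.1427 > 1, so it fails to converge.

no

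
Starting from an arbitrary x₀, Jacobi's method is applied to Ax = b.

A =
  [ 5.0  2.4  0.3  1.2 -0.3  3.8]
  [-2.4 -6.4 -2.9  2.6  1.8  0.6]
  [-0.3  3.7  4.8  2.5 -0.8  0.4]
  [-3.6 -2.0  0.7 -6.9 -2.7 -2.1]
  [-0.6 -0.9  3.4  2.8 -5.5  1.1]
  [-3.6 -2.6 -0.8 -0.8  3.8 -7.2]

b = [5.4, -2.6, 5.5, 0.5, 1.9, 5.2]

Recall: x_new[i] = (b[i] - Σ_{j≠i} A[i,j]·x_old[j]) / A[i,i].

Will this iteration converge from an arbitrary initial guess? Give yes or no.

no

Diagonal D = diag(5, -6.4, 4.8, -6.9, -5.5, -7.2); L, U strict lower/upper.
Jacobi: T = -D⁻¹(L+U), T[2,3] = -(2.5)/(4.8) = -0.5208; T[2,2] = 0.
  T[0,:] = [+0.0000, -0.4800, -0.0600, -0.2400, +0.0600, -0.7600]
  T[1,:] = [-0.3750, +0.0000, -0.4531, +0.4062, +0.2812, +0.0938]
  T[2,:] = [+0.0625, -0.7708, +0.0000, -0.5208, +0.1667, -0.0833]
  T[3,:] = [-0.5217, -0.2899, +0.1014, +0.0000, -0.3913, -0.3043]
  T[4,:] = [-0.1091, -0.1636, +0.6182, +0.5091, +0.0000, +0.2000]
  T[5,:] = [-0.5000, -0.3611, -0.1111, -0.1111, +0.5278, +0.0000]
|λ(T)| sorted: 1.1580, 0.7859, 0.7859, 0.6678, 0.6678, 0.3398.
ρ = 1.1580; 1.1580 > 1, so it fails to converge.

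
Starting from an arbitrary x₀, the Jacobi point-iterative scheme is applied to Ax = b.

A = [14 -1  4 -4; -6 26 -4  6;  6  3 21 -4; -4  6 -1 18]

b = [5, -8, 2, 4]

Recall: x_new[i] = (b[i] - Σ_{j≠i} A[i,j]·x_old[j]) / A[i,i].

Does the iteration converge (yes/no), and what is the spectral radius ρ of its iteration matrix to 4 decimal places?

yes, ρ = 0.5573

Split A = D + L + U, D = diag(14, 26, 21, 18).
T_J = -D⁻¹(L+U): T[3,2] = -(-1)/(18) = +0.0556; T[3,3] = 0.
  T[0,:] = [+0.0000, +0.0714, -0.2857, +0.2857]
  T[1,:] = [+0.2308, +0.0000, +0.1538, -0.2308]
  T[2,:] = [-0.2857, -0.1429, +0.0000, +0.1905]
  T[3,:] = [+0.2222, -0.3333, +0.0556, +0.0000]
|eigenvalues of T|: 0.5573, 0.3245, 0.1917, 0.0411.
ρ(T) = max|λ| = 0.5573; 0.5573 < 1: convergent.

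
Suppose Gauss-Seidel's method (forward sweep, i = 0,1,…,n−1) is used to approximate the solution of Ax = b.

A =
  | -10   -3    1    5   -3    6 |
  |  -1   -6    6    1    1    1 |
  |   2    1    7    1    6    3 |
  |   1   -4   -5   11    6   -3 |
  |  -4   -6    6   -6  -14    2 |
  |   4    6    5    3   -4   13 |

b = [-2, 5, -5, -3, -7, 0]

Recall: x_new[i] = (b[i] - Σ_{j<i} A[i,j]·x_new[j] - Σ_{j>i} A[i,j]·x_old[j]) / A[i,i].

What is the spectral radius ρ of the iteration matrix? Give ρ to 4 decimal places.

A = D + L + U where D = diag(-10, -6, 7, 11, -14, 13).
Gauss-Seidel: T = -(D+L)⁻¹U, row 0 first, T[0,1] = -(-3)/(-10) = -0.3000; later rows by forward substitution.
  T[0,:] = [+0.0000 -0.3000 +0.1000 +0.5000 -0.3000 +0.6000]
  T[1,:] = [+0.0000 +0.0500 +0.9833 +0.0833 +0.2167 +0.0667]
  T[2,:] = [+0.0000 +0.0786 -0.1690 -0.2976 -0.8024 -0.6095]
  T[3,:] = [+0.0000 +0.0812 +0.2716 -0.1504 -0.8041 -0.0346]
  T[4,:] = [+0.0000 +0.0632 -0.6389 -0.2417 -0.0064 -0.3035]
  T[5,:] = [+0.0000 +0.0397 -0.6789 -0.1175 +0.4845 -0.0664]
|eigenvalues of T|: 1.1948, 0.7937, 0.1199, 0.1199, 0.0754, 0.0000.
ρ = 1.1948; 1.1948 > 1 ⇒ diverges.

1.1948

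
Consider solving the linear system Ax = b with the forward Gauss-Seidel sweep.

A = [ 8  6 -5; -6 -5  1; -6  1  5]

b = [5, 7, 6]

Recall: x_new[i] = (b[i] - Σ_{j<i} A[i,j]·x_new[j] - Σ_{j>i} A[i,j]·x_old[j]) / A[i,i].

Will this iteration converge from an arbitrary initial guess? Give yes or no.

no

A = D + L + U where D = diag(8, -5, 5).
T_GS = -(D+L)⁻¹U: row 0 first, T[0,1] = -(6)/(8) = -0.7500; later rows by forward substitution.
  T[0,:] = [+0.0000, -0.7500, +0.6250]
  T[1,:] = [+0.0000, +0.9000, -0.5500]
  T[2,:] = [+0.0000, -1.0800, +0.8600]
eigenvalue magnitudes: 1.6510, 0.1090, 0.0000.
ρ(T) = max|λ| = 1.6510; 1.6510 > 1 ⇒ diverges.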